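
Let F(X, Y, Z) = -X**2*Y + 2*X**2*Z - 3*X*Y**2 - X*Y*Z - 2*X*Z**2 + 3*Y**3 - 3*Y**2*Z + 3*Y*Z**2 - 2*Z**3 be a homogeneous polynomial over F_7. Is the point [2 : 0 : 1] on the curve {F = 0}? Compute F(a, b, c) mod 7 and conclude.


F(2,0,1) ≡ 2 (mod 7); P is NOT on the curve.

Evaluate F(2, 0, 1) term-by-term (mod 7).
  -X**2*Y ↦ -1·4·0·1 = 0
  2*X**2*Z ↦ 2·4·1·1 = 8
  -3*X*Y**2 ↦ -3·2·0·1 = 0
  -X*Y*Z ↦ -1·2·0·1 = 0
  -2*X*Z**2 ↦ -2·2·1·1 = -4
  3*Y**3 ↦ 3·1·0·1 = 0
  -3*Y**2*Z ↦ -3·1·0·1 = 0
  3*Y*Z**2 ↦ 3·1·0·1 = 0
  -2*Z**3 ↦ -2·1·1·1 = -2
Sum: F(2, 0, 1) = (0) + (8) + (0) + (0) + (-4) + (0) + (0) + (0) + (-2) = 2.
Reducing mod 7: 2 ≡ 2 (mod 7).
Since F(a, b, c) ≡ 2 ≠ 0 (mod 7), P does NOT lie on the curve.


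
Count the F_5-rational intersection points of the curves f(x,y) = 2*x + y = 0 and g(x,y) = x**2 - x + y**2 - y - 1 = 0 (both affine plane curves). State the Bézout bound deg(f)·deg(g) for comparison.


Common zeros: {(1, 3)}; count = 1; Bézout bound = 2.

deg(f) = 1, deg(g) = 2, so Bézout bound = 2.
Scan x ∈ F_5. For each x, list the y ∈ F_5 with f(x, y) ≡ 0 and those with g(x, y) ≡ 0 (mod 5); the common zeros in that column are the intersection.
  x = 0: f ≡ 0 at y ∈ {0}; g ≡ 0 at y ∈ {3}; common: ∅.
  x = 1: f ≡ 0 at y ∈ {3}; g ≡ 0 at y ∈ {3}; common: {3}.
  x = 2: f ≡ 0 at y ∈ {1}; g ≡ 0 at y ∈ ∅; common: ∅.
  x = 3: f ≡ 0 at y ∈ {4}; g ≡ 0 at y ∈ {0, 1}; common: ∅.
  x = 4: f ≡ 0 at y ∈ {2}; g ≡ 0 at y ∈ ∅; common: ∅.
Collecting: common zeros = {(1, 3)}, so the count is 1.
Comparison with the Bézout bound: 1 ≤ 2 = deg(f)·deg(g), as expected for curves with no common component (the affine F_5-count falls short of the bound because intersections may lie at infinity, over extension fields, or carry multiplicity).


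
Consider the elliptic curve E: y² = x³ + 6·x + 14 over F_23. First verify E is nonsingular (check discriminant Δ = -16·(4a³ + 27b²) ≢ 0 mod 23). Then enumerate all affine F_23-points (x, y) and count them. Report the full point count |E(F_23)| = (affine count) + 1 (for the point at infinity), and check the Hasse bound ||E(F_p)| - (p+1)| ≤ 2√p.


Affine points = {(3, 6), (3, 17), (5, 10), (5, 13), (6, 6), (6, 17), (7, 10), (7, 13), (10, 4), (10, 19), (11, 10), (11, 13), (13, 9), (13, 14), (14, 6), (14, 17), (15, 11), (15, 12), (19, 8), (19, 15)}; affine count = 20; |E(F_23)| = 21.

Discriminant check: Δ ∝ 4a³ + 27b² = 4·6³ + 27·14² = 4·216 + 27·196 ≡ 15 (mod 23). Nonzero ⇒ E is nonsingular.
For each x ∈ F_23, compute rhs = x³ + 6·x + 14 mod 23, then count y ∈ F_23 with y² ≡ rhs.
  x = 0: rhs = 14, matching y values: none (0 points).
  x = 1: rhs = 21, matching y values: none (0 points).
  x = 2: rhs = 11, matching y values: none (0 points).
  x = 3: rhs = 13, matching y values: 6, 17 (2 points).
  x = 4: rhs = 10, matching y values: none (0 points).
  x = 5: rhs = 8, matching y values: 10, 13 (2 points).
  x = 6: rhs = 13, matching y values: 6, 17 (2 points).
  x = 7: rhs = 8, matching y values: 10, 13 (2 points).
  x = 8: rhs = 22, matching y values: none (0 points).
  x = 9: rhs = 15, matching y values: none (0 points).
  x = 10: rhs = 16, matching y values: 4, 19 (2 points).
  x = 11: rhs = 8, matching y values: 10, 13 (2 points).
  x = 12: rhs = 20, matching y values: none (0 points).
  x = 13: rhs = 12, matching y values: 9, 14 (2 points).
  x = 14: rhs = 13, matching y values: 6, 17 (2 points).
  x = 15: rhs = 6, matching y values: 11, 12 (2 points).
  x = 16: rhs = 20, matching y values: none (0 points).
  x = 17: rhs = 15, matching y values: none (0 points).
  x = 18: rhs = 20, matching y values: none (0 points).
  x = 19: rhs = 18, matching y values: 8, 15 (2 points).
  x = 20: rhs = 15, matching y values: none (0 points).
  x = 21: rhs = 17, matching y values: none (0 points).
  x = 22: rhs = 7, matching y values: none (0 points).
Total affine count: 20.
Full point count |E(F_23)| = 20 + 1 = 21.
Hasse bound: |21 − (23+1)| = |-3| = 3 ≤ 2√23 ≈ 9.5917 ✓.


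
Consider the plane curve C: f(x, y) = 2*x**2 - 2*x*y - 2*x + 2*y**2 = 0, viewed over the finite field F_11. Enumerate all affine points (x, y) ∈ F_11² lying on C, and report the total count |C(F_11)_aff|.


Affine F_11-points: {(0, 0), (1, 0), (1, 1), (4, 7), (4, 8), (5, 8), (6, 2), (6, 4), (8, 2), (8, 6), (10, 4), (10, 6)}; count = 12.

For each of the 121 pairs (x, y) ∈ F_11², evaluate f(x, y) mod 11. Record the zeros.
  x = 0: [0↦0, 1↦2, 2↦8, 3↦7, 4↦10, 5↦6, 6↦6, 7↦10, 8↦7, 9↦8, 10↦2]  zeros at y ∈ {0}
  x = 1: [0↦0, 1↦0, 2↦4, 3↦1, 4↦2, 5↦7, 6↦5, 7↦7, 8↦2, 9↦1, 10↦4]  zeros at y ∈ {0, 1}
  x = 2: [0↦4, 1↦2, 2↦4, 3↦10, 4↦9, 5↦1, 6↦8, 7↦8, 8↦1, 9↦9, 10↦10]  zeros at y ∈ ∅
  x = 3: [0↦1, 1↦8, 2↦8, 3↦1, 4↦9, 5↦10, 6↦4, 7↦2, 8↦4, 9↦10, 10↦9]  zeros at y ∈ ∅
  x = 4: [0↦2, 1↦7, 2↦5, 3↦7, 4↦2, 5↦1, 6↦4, 7↦0, 8↦0, 9↦4, 10↦1]  zeros at y ∈ {7, 8}
  x = 5: [0↦7, 1↦10, 2↦6, 3↦6, 4↦10, 5↦7, 6↦8, 7↦2, 8↦0, 9↦2, 10↦8]  zeros at y ∈ {8}
  x = 6: [0↦5, 1↦6, 2↦0, 3↦9, 4↦0, 5↦6, 6↦5, 7↦8, 8↦4, 9↦4, 10↦8]  zeros at y ∈ {2, 4}
  x = 7: [0↦7, 1↦6, 2↦9, 3↦5, 4↦5, 5↦9, 6↦6, 7↦7, 8↦1, 9↦10, 10↦1]  zeros at y ∈ ∅
  x = 8: [0↦2, 1↦10, 2↦0, 3↦5, 4↦3, 5↦5, 6↦0, 7↦10, 8↦2, 9↦9, 10↦9]  zeros at y ∈ {2, 6}
  x = 9: [0↦1, 1↦7, 2↦6, 3↦9, 4↦5, 5↦5, 6↦9, 7↦6, 8↦7, 9↦1, 10↦10]  zeros at y ∈ ∅
  x = 10: [0↦4, 1↦8, 2↦5, 3↦6, 4↦0, 5↦9, 6↦0, 7↦6, 8↦5, 9↦8, 10↦4]  zeros at y ∈ {4, 6}
Collecting zeros: affine points = {(0, 0), (1, 0), (1, 1), (4, 7), (4, 8), (5, 8), (6, 2), (6, 4), (8, 2), (8, 6), (10, 4), (10, 6)}.
Total count |C(F_11)_aff| = 12.


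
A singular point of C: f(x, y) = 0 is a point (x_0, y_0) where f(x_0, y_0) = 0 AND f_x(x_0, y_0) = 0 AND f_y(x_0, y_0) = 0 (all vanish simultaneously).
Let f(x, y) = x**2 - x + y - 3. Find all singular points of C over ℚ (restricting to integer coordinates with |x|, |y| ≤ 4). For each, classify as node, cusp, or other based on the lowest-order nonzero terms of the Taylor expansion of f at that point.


No singular points in the scanned grid; C is smooth there.

Compute partial derivatives:
  f_x = 2*x - 1.
  f_y = 1.
f_y = 1 is a nonzero constant, so f_y never vanishes: no point (x, y) can satisfy f = f_x = f_y = 0. In particular no (x, y) ∈ {−4, ..., 4}² is singular; the curve is smooth.


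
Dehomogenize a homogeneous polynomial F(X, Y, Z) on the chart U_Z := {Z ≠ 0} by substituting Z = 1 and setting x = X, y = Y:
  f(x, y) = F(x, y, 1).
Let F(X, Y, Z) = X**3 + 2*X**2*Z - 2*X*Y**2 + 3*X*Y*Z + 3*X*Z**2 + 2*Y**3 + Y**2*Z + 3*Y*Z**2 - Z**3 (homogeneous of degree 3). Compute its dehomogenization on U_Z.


f(x, y) = x**3 + 2*x**2 - 2*x*y**2 + 3*x*y + 3*x + 2*y**3 + y**2 + 3*y - 1

On U_Z we set Z = 1. Each monomial c·X^i·Y^j·Z^k in F becomes c·x^i·y^j·1^k = c·x^i·y^j.
Substituting Z = 1: F(X, Y, 1) = x**3 + 2*x**2 - 2*x*y**2 + 3*x*y + 3*x + 2*y**3 + y**2 + 3*y - 1.
Note: deg(f) ≤ deg(F) = 3; strict inequality happens when F is divisible by Z (lost terms).


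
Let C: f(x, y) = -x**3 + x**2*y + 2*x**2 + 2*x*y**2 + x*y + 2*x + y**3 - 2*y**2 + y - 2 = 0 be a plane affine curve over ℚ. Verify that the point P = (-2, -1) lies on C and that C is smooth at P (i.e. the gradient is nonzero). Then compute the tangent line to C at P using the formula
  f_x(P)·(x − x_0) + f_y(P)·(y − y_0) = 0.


Tangent line at P: -13*x + 18*y - 8 = 0.

Step 1: f(-2, -1) = 0, so P lies on C.
Step 2: partial derivatives
  f_x(x, y) = -3*x**2 + 2*x*y + 4*x + 2*y**2 + y + 2, f_y(x, y) = x**2 + 4*x*y + x + 3*y**2 - 4*y + 1.
  f_x(P) = -13, f_y(P) = 18 (gradient nonzero, so P is smooth).
Step 3: tangent line at P: -13·(x − -2) + 18·(y − -1) = 0.
Expanding: -13*x + 18*y - 8 = 0.


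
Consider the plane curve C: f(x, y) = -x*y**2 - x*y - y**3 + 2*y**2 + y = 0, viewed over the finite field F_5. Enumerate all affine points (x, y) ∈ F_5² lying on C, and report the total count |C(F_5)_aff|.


Affine F_5-points: {(0, 0), (1, 0), (1, 1), (2, 0), (2, 2), (2, 3), (3, 0), (4, 0)}; count = 8.

For each of the 25 pairs (x, y) ∈ F_5², evaluate f(x, y) mod 5. Record the zeros.
  x = 0: [0↦0, 1↦2, 2↦2, 3↦4, 4↦2]  zeros at y ∈ {0}
  x = 1: [0↦0, 1↦0, 2↦1, 3↦2, 4↦2]  zeros at y ∈ {0, 1}
  x = 2: [0↦0, 1↦3, 2↦0, 3↦0, 4↦2]  zeros at y ∈ {0, 2, 3}
  x = 3: [0↦0, 1↦1, 2↦4, 3↦3, 4↦2]  zeros at y ∈ {0}
  x = 4: [0↦0, 1↦4, 2↦3, 3↦1, 4↦2]  zeros at y ∈ {0}
Collecting zeros: affine points = {(0, 0), (1, 0), (1, 1), (2, 0), (2, 2), (2, 3), (3, 0), (4, 0)}.
Total count |C(F_5)_aff| = 8.


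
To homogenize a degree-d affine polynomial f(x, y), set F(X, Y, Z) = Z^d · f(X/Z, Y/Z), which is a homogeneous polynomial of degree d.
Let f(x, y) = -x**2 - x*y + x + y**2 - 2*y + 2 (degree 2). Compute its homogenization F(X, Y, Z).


F(X, Y, Z) = -X**2 - X*Y + X*Z + Y**2 - 2*Y*Z + 2*Z**2

deg(f) = 2.
Substitute x = X/Z, y = Y/Z into f, then multiply by Z^2.
  monomial -1·x^2·y^0 ↦ -1·X^2·Y^0·Z^0.
  monomial -1·x^1·y^1 ↦ -1·X^1·Y^1·Z^0.
  monomial 1·x^1·y^0 ↦ 1·X^1·Y^0·Z^1.
  monomial 1·x^0·y^2 ↦ 1·X^0·Y^2·Z^0.
  monomial -2·x^0·y^1 ↦ -2·X^0·Y^1·Z^1.
  monomial 2·x^0·y^0 ↦ 2·X^0·Y^0·Z^2.
Collecting: F(X, Y, Z) = -X**2 - X*Y + X*Z + Y**2 - 2*Y*Z + 2*Z**2.


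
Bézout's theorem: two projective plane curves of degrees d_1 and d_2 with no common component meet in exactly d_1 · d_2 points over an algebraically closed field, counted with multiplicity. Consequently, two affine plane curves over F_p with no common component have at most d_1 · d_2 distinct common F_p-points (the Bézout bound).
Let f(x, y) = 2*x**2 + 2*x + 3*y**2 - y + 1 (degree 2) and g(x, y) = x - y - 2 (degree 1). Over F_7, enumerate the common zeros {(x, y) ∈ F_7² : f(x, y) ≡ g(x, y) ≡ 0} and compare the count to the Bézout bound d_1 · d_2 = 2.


Common zeros: ∅; count = 0; Bézout bound = 2.

deg(f) = 2, deg(g) = 1, so Bézout bound = 2.
Scan x ∈ F_7. For each x, list the y ∈ F_7 with f(x, y) ≡ 0 and those with g(x, y) ≡ 0 (mod 7); the common zeros in that column are the intersection.
  x = 0: f ≡ 0 at y ∈ ∅; g ≡ 0 at y ∈ {5}; common: ∅.
  x = 1: f ≡ 0 at y ∈ {1, 4}; g ≡ 0 at y ∈ {6}; common: ∅.
  x = 2: f ≡ 0 at y ∈ ∅; g ≡ 0 at y ∈ {0}; common: ∅.
  x = 3: f ≡ 0 at y ∈ {2, 3}; g ≡ 0 at y ∈ {1}; common: ∅.
  x = 4: f ≡ 0 at y ∈ ∅; g ≡ 0 at y ∈ {2}; common: ∅.
  x = 5: f ≡ 0 at y ∈ {1, 4}; g ≡ 0 at y ∈ {3}; common: ∅.
  x = 6: f ≡ 0 at y ∈ ∅; g ≡ 0 at y ∈ {4}; common: ∅.
Collecting: common zeros = ∅, so the count is 0.
Comparison with the Bézout bound: 0 ≤ 2 = deg(f)·deg(g), as expected for curves with no common component (the affine F_7-count falls short of the bound because intersections may lie at infinity, over extension fields, or carry multiplicity).


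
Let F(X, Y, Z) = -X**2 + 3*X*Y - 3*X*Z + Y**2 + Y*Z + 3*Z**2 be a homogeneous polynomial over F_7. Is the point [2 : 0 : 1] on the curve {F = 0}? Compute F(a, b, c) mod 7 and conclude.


F(2,0,1) ≡ 0 (mod 7); P is on the curve.

Evaluate F(2, 0, 1) term-by-term (mod 7).
  -X**2 ↦ -1·4·1·1 = -4
  3*X*Y ↦ 3·2·0·1 = 0
  -3*X*Z ↦ -3·2·1·1 = -6
  Y**2 ↦ 1·1·0·1 = 0
  Y*Z ↦ 1·1·0·1 = 0
  3*Z**2 ↦ 3·1·1·1 = 3
Sum: F(2, 0, 1) = (-4) + (0) + (-6) + (0) + (0) + (3) = -7.
Reducing mod 7: -7 ≡ 0 (mod 7).
Since F(a, b, c) ≡ 0 (mod 7), P lies on the curve.


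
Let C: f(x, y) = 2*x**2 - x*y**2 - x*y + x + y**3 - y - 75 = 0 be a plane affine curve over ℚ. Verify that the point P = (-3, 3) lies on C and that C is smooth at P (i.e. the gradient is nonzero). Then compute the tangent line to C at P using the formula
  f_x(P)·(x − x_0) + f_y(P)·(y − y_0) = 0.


Tangent line at P: -23*x + 47*y - 210 = 0.

Step 1: f(-3, 3) = 0, so P lies on C.
Step 2: partial derivatives
  f_x(x, y) = 4*x - y**2 - y + 1, f_y(x, y) = -2*x*y - x + 3*y**2 - 1.
  f_x(P) = -23, f_y(P) = 47 (gradient nonzero, so P is smooth).
Step 3: tangent line at P: -23·(x − -3) + 47·(y − 3) = 0.
Expanding: -23*x + 47*y - 210 = 0.


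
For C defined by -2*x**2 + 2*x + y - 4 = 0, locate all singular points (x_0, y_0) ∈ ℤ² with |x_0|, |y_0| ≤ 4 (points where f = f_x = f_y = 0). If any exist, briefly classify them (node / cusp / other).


No singular points in the scanned grid; C is smooth there.

Compute partial derivatives:
  f_x = 2 - 4*x.
  f_y = 1.
f_y = 1 is a nonzero constant, so f_y never vanishes: no point (x, y) can satisfy f = f_x = f_y = 0. In particular no (x, y) ∈ {−4, ..., 4}² is singular; the curve is smooth.


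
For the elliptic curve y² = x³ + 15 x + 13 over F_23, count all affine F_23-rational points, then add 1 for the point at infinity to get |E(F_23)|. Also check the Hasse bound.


Affine points = {(0, 6), (0, 17), (1, 11), (1, 12), (3, 4), (3, 19), (5, 11), (5, 12), (7, 1), (7, 22), (8, 1), (8, 22), (9, 7), (9, 16), (10, 6), (10, 17), (12, 9), (12, 14), (13, 6), (13, 17), (14, 0), (15, 5), (15, 18), (16, 5), (16, 18), (17, 11), (17, 12), (19, 2), (19, 21)}; affine count = 29; |E(F_23)| = 30.

Discriminant check: Δ ∝ 4a³ + 27b² = 4·15³ + 27·13² = 4·3375 + 27·169 ≡ 8 (mod 23). Nonzero ⇒ E is nonsingular.
For each x ∈ F_23, compute rhs = x³ + 15·x + 13 mod 23, then count y ∈ F_23 with y² ≡ rhs.
  x = 0: rhs = 13, matching y values: 6, 17 (2 points).
  x = 1: rhs = 6, matching y values: 11, 12 (2 points).
  x = 2: rhs = 5, matching y values: none (0 points).
  x = 3: rhs = 16, matching y values: 4, 19 (2 points).
  x = 4: rhs = 22, matching y values: none (0 points).
  x = 5: rhs = 6, matching y values: 11, 12 (2 points).
  x = 6: rhs = 20, matching y values: none (0 points).
  x = 7: rhs = 1, matching y values: 1, 22 (2 points).
  x = 8: rhs = 1, matching y values: 1, 22 (2 points).
  x = 9: rhs = 3, matching y values: 7, 16 (2 points).
  x = 10: rhs = 13, matching y values: 6, 17 (2 points).
  x = 11: rhs = 14, matching y values: none (0 points).
  x = 12: rhs = 12, matching y values: 9, 14 (2 points).
  x = 13: rhs = 13, matching y values: 6, 17 (2 points).
  x = 14: rhs = 0, matching y values: 0 (1 points).
  x = 15: rhs = 2, matching y values: 5, 18 (2 points).
  x = 16: rhs = 2, matching y values: 5, 18 (2 points).
  x = 17: rhs = 6, matching y values: 11, 12 (2 points).
  x = 18: rhs = 20, matching y values: none (0 points).
  x = 19: rhs = 4, matching y values: 2, 21 (2 points).
  x = 20: rhs = 10, matching y values: none (0 points).
  x = 21: rhs = 21, matching y values: none (0 points).
  x = 22: rhs = 20, matching y values: none (0 points).
Total affine count: 29.
Full point count |E(F_23)| = 29 + 1 = 30.
Hasse bound: |30 − (23+1)| = |6| = 6 ≤ 2√23 ≈ 9.5917 ✓.


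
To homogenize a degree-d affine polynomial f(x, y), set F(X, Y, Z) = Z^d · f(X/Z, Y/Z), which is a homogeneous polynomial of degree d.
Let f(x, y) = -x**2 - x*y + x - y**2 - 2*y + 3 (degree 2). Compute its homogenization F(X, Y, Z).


F(X, Y, Z) = -X**2 - X*Y + X*Z - Y**2 - 2*Y*Z + 3*Z**2

deg(f) = 2.
Substitute x = X/Z, y = Y/Z into f, then multiply by Z^2.
  monomial -1·x^2·y^0 ↦ -1·X^2·Y^0·Z^0.
  monomial -1·x^1·y^1 ↦ -1·X^1·Y^1·Z^0.
  monomial 1·x^1·y^0 ↦ 1·X^1·Y^0·Z^1.
  monomial -1·x^0·y^2 ↦ -1·X^0·Y^2·Z^0.
  monomial -2·x^0·y^1 ↦ -2·X^0·Y^1·Z^1.
  monomial 3·x^0·y^0 ↦ 3·X^0·Y^0·Z^2.
Collecting: F(X, Y, Z) = -X**2 - X*Y + X*Z - Y**2 - 2*Y*Z + 3*Z**2.


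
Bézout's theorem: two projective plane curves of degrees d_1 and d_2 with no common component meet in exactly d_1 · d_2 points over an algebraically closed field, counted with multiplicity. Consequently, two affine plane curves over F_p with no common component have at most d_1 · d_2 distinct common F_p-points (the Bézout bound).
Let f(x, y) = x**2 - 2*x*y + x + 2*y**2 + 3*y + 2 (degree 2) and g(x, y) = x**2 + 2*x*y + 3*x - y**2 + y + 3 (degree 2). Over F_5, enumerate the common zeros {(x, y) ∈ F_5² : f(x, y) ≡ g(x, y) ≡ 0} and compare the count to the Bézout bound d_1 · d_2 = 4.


Common zeros: {(4, 2)}; count = 1; Bézout bound = 4.

deg(f) = 2, deg(g) = 2, so Bézout bound = 4.
Scan x ∈ F_5. For each x, list the y ∈ F_5 with f(x, y) ≡ 0 and those with g(x, y) ≡ 0 (mod 5); the common zeros in that column are the intersection.
  x = 0: f ≡ 0 at y ∈ ∅; g ≡ 0 at y ∈ ∅; common: ∅.
  x = 1: f ≡ 0 at y ∈ {3, 4}; g ≡ 0 at y ∈ ∅; common: ∅.
  x = 2: f ≡ 0 at y ∈ ∅; g ≡ 0 at y ∈ ∅; common: ∅.
  x = 3: f ≡ 0 at y ∈ ∅; g ≡ 0 at y ∈ ∅; common: ∅.
  x = 4: f ≡ 0 at y ∈ {2, 3}; g ≡ 0 at y ∈ {2}; common: {2}.
Collecting: common zeros = {(4, 2)}, so the count is 1.
Comparison with the Bézout bound: 1 ≤ 4 = deg(f)·deg(g), as expected for curves with no common component (the affine F_5-count falls short of the bound because intersections may lie at infinity, over extension fields, or carry multiplicity).


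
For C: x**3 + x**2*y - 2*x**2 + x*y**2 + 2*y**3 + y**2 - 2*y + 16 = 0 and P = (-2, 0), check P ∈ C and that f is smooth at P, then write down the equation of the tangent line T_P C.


Tangent line at P: 20*x + 2*y + 40 = 0.

Step 1: f(-2, 0) = 0, so P lies on C.
Step 2: partial derivatives
  f_x(x, y) = 3*x**2 + 2*x*y - 4*x + y**2, f_y(x, y) = x**2 + 2*x*y + 6*y**2 + 2*y - 2.
  f_x(P) = 20, f_y(P) = 2 (gradient nonzero, so P is smooth).
Step 3: tangent line at P: 20·(x − -2) + 2·(y − 0) = 0.
Expanding: 20*x + 2*y + 40 = 0.


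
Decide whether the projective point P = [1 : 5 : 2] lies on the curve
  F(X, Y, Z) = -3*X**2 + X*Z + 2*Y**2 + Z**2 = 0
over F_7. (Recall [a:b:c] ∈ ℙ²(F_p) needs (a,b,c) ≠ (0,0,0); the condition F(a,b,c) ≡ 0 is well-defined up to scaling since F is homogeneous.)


F(1,5,2) ≡ 4 (mod 7); P is NOT on the curve.

Evaluate F(1, 5, 2) term-by-term (mod 7).
  -3*X**2 ↦ -3·1·1·1 = -3
  X*Z ↦ 1·1·1·2 = 2
  2*Y**2 ↦ 2·1·25·1 = 50
  Z**2 ↦ 1·1·1·4 = 4
Sum: F(1, 5, 2) = (-3) + (2) + (50) + (4) = 53.
Reducing mod 7: 53 ≡ 4 (mod 7).
Since F(a, b, c) ≡ 4 ≠ 0 (mod 7), P does NOT lie on the curve.


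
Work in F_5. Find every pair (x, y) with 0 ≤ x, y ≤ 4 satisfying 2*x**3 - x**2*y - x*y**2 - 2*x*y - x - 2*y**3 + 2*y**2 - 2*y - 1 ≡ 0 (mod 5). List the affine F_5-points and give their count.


Affine F_5-points: {(0, 4), (1, 0), (1, 3), (2, 4), (3, 0), (3, 1)}; count = 6.

For each of the 25 pairs (x, y) ∈ F_5², evaluate f(x, y) mod 5. Record the zeros.
  x = 0: [0↦4, 1↦2, 2↦2, 3↦2, 4↦0]  zeros at y ∈ {4}
  x = 1: [0↦0, 1↦4, 2↦3, 3↦0, 4↦3]  zeros at y ∈ {0, 3}
  x = 2: [0↦3, 1↦1, 2↦2, 3↦4, 4↦0]  zeros at y ∈ {4}
  x = 3: [0↦0, 1↦0, 2↦1, 3↦1, 4↦3]  zeros at y ∈ {0, 1}
  x = 4: [0↦3, 1↦3, 2↦2, 3↦3, 4↦4]  zeros at y ∈ ∅
Collecting zeros: affine points = {(0, 4), (1, 0), (1, 3), (2, 4), (3, 0), (3, 1)}.
Total count |C(F_5)_aff| = 6.


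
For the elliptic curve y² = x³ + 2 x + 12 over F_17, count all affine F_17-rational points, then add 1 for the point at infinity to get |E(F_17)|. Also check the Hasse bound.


Affine points = {(1, 7), (1, 10), (4, 4), (4, 13), (6, 6), (6, 11), (8, 8), (8, 9), (12, 8), (12, 9), (13, 5), (13, 12), (14, 8), (14, 9), (15, 0), (16, 3), (16, 14)}; affine count = 17; |E(F_17)| = 18.

Discriminant check: Δ ∝ 4a³ + 27b² = 4·2³ + 27·12² = 4·8 + 27·144 ≡ 10 (mod 17). Nonzero ⇒ E is nonsingular.
For each x ∈ F_17, compute rhs = x³ + 2·x + 12 mod 17, then count y ∈ F_17 with y² ≡ rhs.
  x = 0: rhs = 12, matching y values: none (0 points).
  x = 1: rhs = 15, matching y values: 7, 10 (2 points).
  x = 2: rhs = 7, matching y values: none (0 points).
  x = 3: rhs = 11, matching y values: none (0 points).
  x = 4: rhs = 16, matching y values: 4, 13 (2 points).
  x = 5: rhs = 11, matching y values: none (0 points).
  x = 6: rhs = 2, matching y values: 6, 11 (2 points).
  x = 7: rhs = 12, matching y values: none (0 points).
  x = 8: rhs = 13, matching y values: 8, 9 (2 points).
  x = 9: rhs = 11, matching y values: none (0 points).
  x = 10: rhs = 12, matching y values: none (0 points).
  x = 11: rhs = 5, matching y values: none (0 points).
  x = 12: rhs = 13, matching y values: 8, 9 (2 points).
  x = 13: rhs = 8, matching y values: 5, 12 (2 points).
  x = 14: rhs = 13, matching y values: 8, 9 (2 points).
  x = 15: rhs = 0, matching y values: 0 (1 points).
  x = 16: rhs = 9, matching y values: 3, 14 (2 points).
Total affine count: 17.
Full point count |E(F_17)| = 17 + 1 = 18.
Hasse bound: |18 − (17+1)| = |0| = 0 ≤ 2√17 ≈ 8.2462 ✓.


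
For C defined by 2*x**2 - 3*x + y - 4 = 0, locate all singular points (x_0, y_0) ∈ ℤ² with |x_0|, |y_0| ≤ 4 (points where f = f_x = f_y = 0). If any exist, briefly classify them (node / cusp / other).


No singular points in the scanned grid; C is smooth there.

Compute partial derivatives:
  f_x = 4*x - 3.
  f_y = 1.
f_y = 1 is a nonzero constant, so f_y never vanishes: no point (x, y) can satisfy f = f_x = f_y = 0. In particular no (x, y) ∈ {−4, ..., 4}² is singular; the curve is smooth.


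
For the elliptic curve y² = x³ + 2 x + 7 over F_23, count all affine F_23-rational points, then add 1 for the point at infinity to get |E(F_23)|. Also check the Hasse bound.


Affine points = {(5, 2), (5, 21), (8, 11), (8, 12), (9, 8), (9, 15), (11, 7), (11, 16), (15, 10), (15, 13), (16, 8), (16, 15), (17, 3), (17, 20), (19, 2), (19, 21), (21, 8), (21, 15), (22, 2), (22, 21)}; affine count = 20; |E(F_23)| = 21.

Discriminant check: Δ ∝ 4a³ + 27b² = 4·2³ + 27·7² = 4·8 + 27·49 ≡ 21 (mod 23). Nonzero ⇒ E is nonsingular.
For each x ∈ F_23, compute rhs = x³ + 2·x + 7 mod 23, then count y ∈ F_23 with y² ≡ rhs.
  x = 0: rhs = 7, matching y values: none (0 points).
  x = 1: rhs = 10, matching y values: none (0 points).
  x = 2: rhs = 19, matching y values: none (0 points).
  x = 3: rhs = 17, matching y values: none (0 points).
  x = 4: rhs = 10, matching y values: none (0 points).
  x = 5: rhs = 4, matching y values: 2, 21 (2 points).
  x = 6: rhs = 5, matching y values: none (0 points).
  x = 7: rhs = 19, matching y values: none (0 points).
  x = 8: rhs = 6, matching y values: 11, 12 (2 points).
  x = 9: rhs = 18, matching y values: 8, 15 (2 points).
  x = 10: rhs = 15, matching y values: none (0 points).
  x = 11: rhs = 3, matching y values: 7, 16 (2 points).
  x = 12: rhs = 11, matching y values: none (0 points).
  x = 13: rhs = 22, matching y values: none (0 points).
  x = 14: rhs = 19, matching y values: none (0 points).
  x = 15: rhs = 8, matching y values: 10, 13 (2 points).
  x = 16: rhs = 18, matching y values: 8, 15 (2 points).
  x = 17: rhs = 9, matching y values: 3, 20 (2 points).
  x = 18: rhs = 10, matching y values: none (0 points).
  x = 19: rhs = 4, matching y values: 2, 21 (2 points).
  x = 20: rhs = 20, matching y values: none (0 points).
  x = 21: rhs = 18, matching y values: 8, 15 (2 points).
  x = 22: rhs = 4, matching y values: 2, 21 (2 points).
Total affine count: 20.
Full point count |E(F_23)| = 20 + 1 = 21.
Hasse bound: |21 − (23+1)| = |-3| = 3 ≤ 2√23 ≈ 9.5917 ✓.


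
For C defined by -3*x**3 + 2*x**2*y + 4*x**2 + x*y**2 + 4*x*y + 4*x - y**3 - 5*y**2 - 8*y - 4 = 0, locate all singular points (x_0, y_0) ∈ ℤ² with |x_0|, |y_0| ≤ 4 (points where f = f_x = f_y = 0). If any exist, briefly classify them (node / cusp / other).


Singular points: {(0, -2)}; classification: cusp.

Compute partial derivatives:
  f_x = -9*x**2 + 4*x*y + 8*x + y**2 + 4*y + 4.
  f_y = 2*x**2 + 2*x*y + 4*x - 3*y**2 - 10*y - 8.
Scan x_0 ∈ {−4, ..., 4}. For each x_0, f_y(x_0, y) is a polynomial in y; find its integer roots y ∈ {−4, ..., 4}, then test f_x and f at those candidates.
  x = -4: f_y(-4, y) = -3*y**2 - 18*y + 8; no integer root y with |y| ≤ 4.
  x = -3: f_y(-3, y) = -3*y**2 - 16*y - 2; no integer root y with |y| ≤ 4.
  x = -2: f_y(-2, y) = -3*y**2 - 14*y - 8; vanishes at y ∈ {-4}. (-2, -4): f_x = -16 ≠ 0.
  x = -1: f_y(-1, y) = -3*y**2 - 12*y - 10; no integer root y with |y| ≤ 4.
  x = 0: f_y(0, y) = -3*y**2 - 10*y - 8; vanishes at y ∈ {-2}. (0, -2): f_x = 0, f = 0 — SINGULAR.
  x = 1: f_y(1, y) = -3*y**2 - 8*y - 2; no integer root y with |y| ≤ 4.
  x = 2: f_y(2, y) = -3*y**2 - 6*y + 8; no integer root y with |y| ≤ 4.
  x = 3: f_y(3, y) = -3*y**2 - 4*y + 22; no integer root y with |y| ≤ 4.
  x = 4: f_y(4, y) = -3*y**2 - 2*y + 40; vanishes at y ∈ {-4}. (4, -4): f_x = -172 ≠ 0.
Only singular point on the grid: (0, -2).
Classify: substitute x = 0 + u, y = -2 + v and expand: f = -3*u**3 + 2*u**2*v + u*v**2 - v**3 + v**2.
No constant or linear terms (consistent with a singular point). Quadratic part: v**2. Cubic part: -3*u**3 + 2*u**2*v + u*v**2 - v**3.
The quadratic part v**2 is a perfect square, so there is a single (double) tangent line v = 0, i.e. y = -2. Restricting the cubic part to that line (v = 0) leaves -3*u**3 ≠ 0, so f is not divisible by v and the branch is v² ≈ 3*u**3 to lowest order — this is a cusp.
Classification: cusp.


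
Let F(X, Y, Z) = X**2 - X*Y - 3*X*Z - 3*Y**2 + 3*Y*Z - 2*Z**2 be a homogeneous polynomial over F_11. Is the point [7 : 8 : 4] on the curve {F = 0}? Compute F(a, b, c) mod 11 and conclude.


F(7,8,4) ≡ 1 (mod 11); P is NOT on the curve.

Evaluate F(7, 8, 4) term-by-term (mod 11).
  X**2 ↦ 1·49·1·1 = 49
  -X*Y ↦ -1·7·8·1 = -56
  -3*X*Z ↦ -3·7·1·4 = -84
  -3*Y**2 ↦ -3·1·64·1 = -192
  3*Y*Z ↦ 3·1·8·4 = 96
  -2*Z**2 ↦ -2·1·1·16 = -32
Sum: F(7, 8, 4) = (49) + (-56) + (-84) + (-192) + (96) + (-32) = -219.
Reducing mod 11: -219 ≡ 1 (mod 11).
Since F(a, b, c) ≡ 1 ≠ 0 (mod 11), P does NOT lie on the curve.


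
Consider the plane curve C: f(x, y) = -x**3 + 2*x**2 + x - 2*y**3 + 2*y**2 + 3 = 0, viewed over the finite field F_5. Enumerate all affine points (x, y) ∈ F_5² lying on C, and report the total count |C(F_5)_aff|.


Affine F_5-points: {(0, 2), (1, 0), (1, 1), (2, 0), (2, 1), (4, 0), (4, 1)}; count = 7.

For each of the 25 pairs (x, y) ∈ F_5², evaluate f(x, y) mod 5. Record the zeros.
  x = 0: [0↦3, 1↦3, 2↦0, 3↦2, 4↦2]  zeros at y ∈ {2}
  x = 1: [0↦0, 1↦0, 2↦2, 3↦4, 4↦4]  zeros at y ∈ {0, 1}
  x = 2: [0↦0, 1↦0, 2↦2, 3↦4, 4↦4]  zeros at y ∈ {0, 1}
  x = 3: [0↦2, 1↦2, 2↦4, 3↦1, 4↦1]  zeros at y ∈ ∅
  x = 4: [0↦0, 1↦0, 2↦2, 3↦4, 4↦4]  zeros at y ∈ {0, 1}
Collecting zeros: affine points = {(0, 2), (1, 0), (1, 1), (2, 0), (2, 1), (4, 0), (4, 1)}.
Total count |C(F_5)_aff| = 7.


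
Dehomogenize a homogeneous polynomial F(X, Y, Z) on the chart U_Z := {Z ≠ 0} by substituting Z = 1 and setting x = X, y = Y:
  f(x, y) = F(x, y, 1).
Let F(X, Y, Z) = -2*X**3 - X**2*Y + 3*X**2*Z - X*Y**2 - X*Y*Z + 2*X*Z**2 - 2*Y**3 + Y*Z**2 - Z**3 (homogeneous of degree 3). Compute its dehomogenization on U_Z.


f(x, y) = -2*x**3 - x**2*y + 3*x**2 - x*y**2 - x*y + 2*x - 2*y**3 + y - 1

On U_Z we set Z = 1. Each monomial c·X^i·Y^j·Z^k in F becomes c·x^i·y^j·1^k = c·x^i·y^j.
Substituting Z = 1: F(X, Y, 1) = -2*x**3 - x**2*y + 3*x**2 - x*y**2 - x*y + 2*x - 2*y**3 + y - 1.
Note: deg(f) ≤ deg(F) = 3; strict inequality happens when F is divisible by Z (lost terms).


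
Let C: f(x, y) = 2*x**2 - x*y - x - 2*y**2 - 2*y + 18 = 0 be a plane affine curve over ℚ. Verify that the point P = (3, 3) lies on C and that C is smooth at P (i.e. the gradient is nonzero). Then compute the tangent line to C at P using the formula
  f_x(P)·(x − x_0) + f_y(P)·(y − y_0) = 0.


Tangent line at P: 8*x - 17*y + 27 = 0.

Step 1: f(3, 3) = 0, so P lies on C.
Step 2: partial derivatives
  f_x(x, y) = 4*x - y - 1, f_y(x, y) = -x - 4*y - 2.
  f_x(P) = 8, f_y(P) = -17 (gradient nonzero, so P is smooth).
Step 3: tangent line at P: 8·(x − 3) + -17·(y − 3) = 0.
Expanding: 8*x - 17*y + 27 = 0.


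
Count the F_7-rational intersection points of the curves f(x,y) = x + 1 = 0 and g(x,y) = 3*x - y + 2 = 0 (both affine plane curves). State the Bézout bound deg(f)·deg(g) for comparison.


Common zeros: {(6, 6)}; count = 1; Bézout bound = 1.

deg(f) = 1, deg(g) = 1, so Bézout bound = 1.
Scan x ∈ F_7. For each x, list the y ∈ F_7 with f(x, y) ≡ 0 and those with g(x, y) ≡ 0 (mod 7); the common zeros in that column are the intersection.
  x = 0: f ≡ 0 at y ∈ ∅; g ≡ 0 at y ∈ {2}; common: ∅.
  x = 1: f ≡ 0 at y ∈ ∅; g ≡ 0 at y ∈ {5}; common: ∅.
  x = 2: f ≡ 0 at y ∈ ∅; g ≡ 0 at y ∈ {1}; common: ∅.
  x = 3: f ≡ 0 at y ∈ ∅; g ≡ 0 at y ∈ {4}; common: ∅.
  x = 4: f ≡ 0 at y ∈ ∅; g ≡ 0 at y ∈ {0}; common: ∅.
  x = 5: f ≡ 0 at y ∈ ∅; g ≡ 0 at y ∈ {3}; common: ∅.
  x = 6: f ≡ 0 at y ∈ {0, 1, 2, 3, 4, 5, 6}; g ≡ 0 at y ∈ {6}; common: {6}.
Collecting: common zeros = {(6, 6)}, so the count is 1.
Comparison with the Bézout bound: 1 ≤ 1 = deg(f)·deg(g), as expected for curves with no common component (the bound is attained).


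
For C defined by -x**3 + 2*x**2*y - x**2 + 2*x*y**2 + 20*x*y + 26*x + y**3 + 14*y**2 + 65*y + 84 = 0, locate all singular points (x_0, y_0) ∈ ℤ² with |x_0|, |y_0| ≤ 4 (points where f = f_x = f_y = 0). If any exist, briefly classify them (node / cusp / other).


Singular points: {(-2, -3)}; classification: node.

Compute partial derivatives:
  f_x = -3*x**2 + 4*x*y - 2*x + 2*y**2 + 20*y + 26.
  f_y = 2*x**2 + 4*x*y + 20*x + 3*y**2 + 28*y + 65.
Scan x_0 ∈ {−4, ..., 4}. For each x_0, f_y(x_0, y) is a polynomial in y; find its integer roots y ∈ {−4, ..., 4}, then test f_x and f at those candidates.
  x = -4: f_y(-4, y) = 3*y**2 + 12*y + 17; no integer root y with |y| ≤ 4.
  x = -3: f_y(-3, y) = 3*y**2 + 16*y + 23; no integer root y with |y| ≤ 4.
  x = -2: f_y(-2, y) = 3*y**2 + 20*y + 33; vanishes at y ∈ {-3}. (-2, -3): f_x = 0, f = 0 — SINGULAR.
  x = -1: f_y(-1, y) = 3*y**2 + 24*y + 47; no integer root y with |y| ≤ 4.
  x = 0: f_y(0, y) = 3*y**2 + 28*y + 65; no integer root y with |y| ≤ 4.
  x = 1: f_y(1, y) = 3*y**2 + 32*y + 87; no integer root y with |y| ≤ 4.
  x = 2: f_y(2, y) = 3*y**2 + 36*y + 113; no integer root y with |y| ≤ 4.
  x = 3: f_y(3, y) = 3*y**2 + 40*y + 143; no integer root y with |y| ≤ 4.
  x = 4: f_y(4, y) = 3*y**2 + 44*y + 177; no integer root y with |y| ≤ 4.
Only singular point on the grid: (-2, -3).
Classify: substitute x = -2 + u, y = -3 + v and expand: f = -u**3 + 2*u**2*v - u**2 + 2*u*v**2 + v**3 + v**2.
No constant or linear terms (consistent with a singular point). Quadratic part: -u**2 + v**2. Cubic part: -u**3 + 2*u**2*v + 2*u*v**2 + v**3.
The quadratic part v**2 - u**2 = (v − u)(v + u) splits into two distinct linear factors, so there are two distinct tangent lines y − -3 = ±(x − -2) — this is a node (ordinary double point).
Classification: node.


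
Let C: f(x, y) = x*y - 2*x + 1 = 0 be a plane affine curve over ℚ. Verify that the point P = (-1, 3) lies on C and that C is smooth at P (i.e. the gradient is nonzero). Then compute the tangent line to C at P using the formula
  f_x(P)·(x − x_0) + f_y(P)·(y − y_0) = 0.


Tangent line at P: x - y + 4 = 0.

Step 1: f(-1, 3) = 0, so P lies on C.
Step 2: partial derivatives
  f_x(x, y) = y - 2, f_y(x, y) = x.
  f_x(P) = 1, f_y(P) = -1 (gradient nonzero, so P is smooth).
Step 3: tangent line at P: 1·(x − -1) + -1·(y − 3) = 0.
Expanding: x - y + 4 = 0.


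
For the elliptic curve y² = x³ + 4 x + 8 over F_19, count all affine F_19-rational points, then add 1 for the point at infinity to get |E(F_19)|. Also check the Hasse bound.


Affine points = {(2, 9), (2, 10), (3, 3), (3, 16), (5, 1), (5, 18), (6, 1), (6, 18), (8, 1), (8, 18), (12, 6), (12, 13), (15, 2), (15, 17), (16, 8), (16, 11), (17, 7), (17, 12)}; affine count = 18; |E(F_19)| = 19.

Discriminant check: Δ ∝ 4a³ + 27b² = 4·4³ + 27·8² = 4·64 + 27·64 ≡ 8 (mod 19). Nonzero ⇒ E is nonsingular.
For each x ∈ F_19, compute rhs = x³ + 4·x + 8 mod 19, then count y ∈ F_19 with y² ≡ rhs.
  x = 0: rhs = 8, matching y values: none (0 points).
  x = 1: rhs = 13, matching y values: none (0 points).
  x = 2: rhs = 5, matching y values: 9, 10 (2 points).
  x = 3: rhs = 9, matching y values: 3, 16 (2 points).
  x = 4: rhs = 12, matching y values: none (0 points).
  x = 5: rhs = 1, matching y values: 1, 18 (2 points).
  x = 6: rhs = 1, matching y values: 1, 18 (2 points).
  x = 7: rhs = 18, matching y values: none (0 points).
  x = 8: rhs = 1, matching y values: 1, 18 (2 points).
  x = 9: rhs = 13, matching y values: none (0 points).
  x = 10: rhs = 3, matching y values: none (0 points).
  x = 11: rhs = 15, matching y values: none (0 points).
  x = 12: rhs = 17, matching y values: 6, 13 (2 points).
  x = 13: rhs = 15, matching y values: none (0 points).
  x = 14: rhs = 15, matching y values: none (0 points).
  x = 15: rhs = 4, matching y values: 2, 17 (2 points).
  x = 16: rhs = 7, matching y values: 8, 11 (2 points).
  x = 17: rhs = 11, matching y values: 7, 12 (2 points).
  x = 18: rhs = 3, matching y values: none (0 points).
Total affine count: 18.
Full point count |E(F_19)| = 18 + 1 = 19.
Hasse bound: |19 − (19+1)| = |-1| = 1 ≤ 2√19 ≈ 8.7178 ✓.


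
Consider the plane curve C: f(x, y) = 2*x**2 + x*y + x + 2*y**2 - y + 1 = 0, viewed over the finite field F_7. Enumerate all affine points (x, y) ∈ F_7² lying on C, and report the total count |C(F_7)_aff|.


Affine F_7-points: {(0, 2), (2, 1), (2, 2), (4, 1), (5, 0), (5, 5), (6, 3), (6, 5)}; count = 8.

For each of the 49 pairs (x, y) ∈ F_7², evaluate f(x, y) mod 7. Record the zeros.
  x = 0: [0↦1, 1↦2, 2↦0, 3↦2, 4↦1, 5↦4, 6↦4]  zeros at y ∈ {2}
  x = 1: [0↦4, 1↦6, 2↦5, 3↦1, 4↦1, 5↦5, 6↦6]  zeros at y ∈ ∅
  x = 2: [0↦4, 1↦0, 2↦0, 3↦4, 4↦5, 5↦3, 6↦5]  zeros at y ∈ {1, 2}
  x = 3: [0↦1, 1↦5, 2↦6, 3↦4, 4↦6, 5↦5, 6↦1]  zeros at y ∈ ∅
  x = 4: [0↦2, 1↦0, 2↦2, 3↦1, 4↦4, 5↦4, 6↦1]  zeros at y ∈ {1}
  x = 5: [0↦0, 1↦6, 2↦2, 3↦2, 4↦6, 5↦0, 6↦5]  zeros at y ∈ {0, 5}
  x = 6: [0↦2, 1↦2, 2↦6, 3↦0, 4↦5, 5↦0, 6↦6]  zeros at y ∈ {3, 5}
Collecting zeros: affine points = {(0, 2), (2, 1), (2, 2), (4, 1), (5, 0), (5, 5), (6, 3), (6, 5)}.
Total count |C(F_7)_aff| = 8.


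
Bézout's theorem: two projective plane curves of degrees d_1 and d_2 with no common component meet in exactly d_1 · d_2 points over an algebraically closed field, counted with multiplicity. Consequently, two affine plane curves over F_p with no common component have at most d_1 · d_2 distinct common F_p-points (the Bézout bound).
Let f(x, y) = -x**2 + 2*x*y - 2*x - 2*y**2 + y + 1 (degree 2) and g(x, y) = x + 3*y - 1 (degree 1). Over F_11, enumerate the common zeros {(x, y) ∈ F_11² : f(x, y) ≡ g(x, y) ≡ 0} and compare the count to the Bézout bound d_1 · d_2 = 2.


Common zeros: {(3, 3), (8, 5)}; count = 2; Bézout bound = 2.

deg(f) = 2, deg(g) = 1, so Bézout bound = 2.
Scan x ∈ F_11. For each x, list the y ∈ F_11 with f(x, y) ≡ 0 and those with g(x, y) ≡ 0 (mod 11); the common zeros in that column are the intersection.
  x = 0: f ≡ 0 at y ∈ {1, 5}; g ≡ 0 at y ∈ {4}; common: ∅.
  x = 1: f ≡ 0 at y ∈ {3, 4}; g ≡ 0 at y ∈ {0}; common: ∅.
  x = 2: f ≡ 0 at y ∈ ∅; g ≡ 0 at y ∈ {7}; common: ∅.
  x = 3: f ≡ 0 at y ∈ {3, 6}; g ≡ 0 at y ∈ {3}; common: {3}.
  x = 4: f ≡ 0 at y ∈ ∅; g ≡ 0 at y ∈ {10}; common: ∅.
  x = 5: f ≡ 0 at y ∈ {4, 7}; g ≡ 0 at y ∈ {6}; common: ∅.
  x = 6: f ≡ 0 at y ∈ ∅; g ≡ 0 at y ∈ {2}; common: ∅.
  x = 7: f ≡ 0 at y ∈ {6, 7}; g ≡ 0 at y ∈ {9}; common: ∅.
  x = 8: f ≡ 0 at y ∈ {5, 9}; g ≡ 0 at y ∈ {5}; common: {5}.
  x = 9: f ≡ 0 at y ∈ ∅; g ≡ 0 at y ∈ {1}; common: ∅.
  x = 10: f ≡ 0 at y ∈ ∅; g ≡ 0 at y ∈ {8}; common: ∅.
Collecting: common zeros = {(3, 3), (8, 5)}, so the count is 2.
Comparison with the Bézout bound: 2 ≤ 2 = deg(f)·deg(g), as expected for curves with no common component (the bound is attained).


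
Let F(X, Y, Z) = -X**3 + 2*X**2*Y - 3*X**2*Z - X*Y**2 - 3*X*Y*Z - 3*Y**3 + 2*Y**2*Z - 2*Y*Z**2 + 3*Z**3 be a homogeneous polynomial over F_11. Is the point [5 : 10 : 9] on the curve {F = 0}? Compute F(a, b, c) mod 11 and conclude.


F(5,10,9) ≡ 0 (mod 11); P is on the curve.

Evaluate F(5, 10, 9) term-by-term (mod 11).
  -X**3 ↦ -1·125·1·1 = -125
  2*X**2*Y ↦ 2·25·10·1 = 500
  -3*X**2*Z ↦ -3·25·1·9 = -675
  -X*Y**2 ↦ -1·5·100·1 = -500
  -3*X*Y*Z ↦ -3·5·10·9 = -1350
  -3*Y**3 ↦ -3·1·1000·1 = -3000
  2*Y**2*Z ↦ 2·1·100·9 = 1800
  -2*Y*Z**2 ↦ -2·1·10·81 = -1620
  3*Z**3 ↦ 3·1·1·729 = 2187
Sum: F(5, 10, 9) = (-125) + (500) + (-675) + (-500) + (-1350) + (-3000) + (1800) + (-1620) + (2187) = -2783.
Reducing mod 11: -2783 ≡ 0 (mod 11).
Since F(a, b, c) ≡ 0 (mod 11), P lies on the curve.


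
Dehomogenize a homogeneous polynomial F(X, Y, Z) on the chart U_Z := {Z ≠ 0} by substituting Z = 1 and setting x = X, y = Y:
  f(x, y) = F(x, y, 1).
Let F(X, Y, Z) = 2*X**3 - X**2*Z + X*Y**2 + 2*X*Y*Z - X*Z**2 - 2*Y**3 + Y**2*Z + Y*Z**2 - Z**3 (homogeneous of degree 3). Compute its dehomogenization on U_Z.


f(x, y) = 2*x**3 - x**2 + x*y**2 + 2*x*y - x - 2*y**3 + y**2 + y - 1

On U_Z we set Z = 1. Each monomial c·X^i·Y^j·Z^k in F becomes c·x^i·y^j·1^k = c·x^i·y^j.
Substituting Z = 1: F(X, Y, 1) = 2*x**3 - x**2 + x*y**2 + 2*x*y - x - 2*y**3 + y**2 + y - 1.
Note: deg(f) ≤ deg(F) = 3; strict inequality happens when F is divisible by Z (lost terms).


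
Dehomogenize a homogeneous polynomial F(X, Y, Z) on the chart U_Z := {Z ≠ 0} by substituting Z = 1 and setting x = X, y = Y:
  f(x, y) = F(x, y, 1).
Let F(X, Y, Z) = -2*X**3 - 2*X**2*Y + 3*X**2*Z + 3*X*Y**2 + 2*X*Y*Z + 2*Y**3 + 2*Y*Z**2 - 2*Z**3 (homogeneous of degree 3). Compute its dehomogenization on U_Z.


f(x, y) = -2*x**3 - 2*x**2*y + 3*x**2 + 3*x*y**2 + 2*x*y + 2*y**3 + 2*y - 2

On U_Z we set Z = 1. Each monomial c·X^i·Y^j·Z^k in F becomes c·x^i·y^j·1^k = c·x^i·y^j.
Substituting Z = 1: F(X, Y, 1) = -2*x**3 - 2*x**2*y + 3*x**2 + 3*x*y**2 + 2*x*y + 2*y**3 + 2*y - 2.
Note: deg(f) ≤ deg(F) = 3; strict inequality happens when F is divisible by Z (lost terms).


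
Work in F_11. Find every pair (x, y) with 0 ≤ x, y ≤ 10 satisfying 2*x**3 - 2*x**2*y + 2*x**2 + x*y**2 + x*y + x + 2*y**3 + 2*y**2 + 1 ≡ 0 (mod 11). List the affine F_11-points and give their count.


Affine F_11-points: {(2, 3), (3, 7), (3, 9), (4, 0), (5, 5), (6, 10), (7, 0), (9, 6), (9, 8), (10, 0), (10, 1), (10, 4)}; count = 12.

For each of the 121 pairs (x, y) ∈ F_11², evaluate f(x, y) mod 11. Record the zeros.
  x = 0: [0↦1, 1↦5, 2↦3, 3↦7, 4↦7, 5↦4, 6↦10, 7↦4, 8↦9, 9↦4, 10↦1]  zeros at y ∈ ∅
  x = 1: [0↦6, 1↦10, 2↦10, 3↦7, 4↦2, 5↦7, 6↦1, 7↦7, 8↦4, 9↦4, 10↦8]  zeros at y ∈ ∅
  x = 2: [0↦5, 1↦5, 2↦3, 3↦0, 4↦8, 5↦6, 6↦6, 7↦9, 8↦5, 9↦6, 10↦2]  zeros at y ∈ {3}
  x = 3: [0↦10, 1↦2, 2↦5, 3↦9, 4↦4, 5↦2, 6↦4, 7↦0, 8↦2, 9↦0, 10↦6]  zeros at y ∈ {7, 9}
  x = 4: [0↦0, 1↦2, 2↦6, 3↦2, 4↦2, 5↦7, 6↦7, 7↦3, 8↦7, 9↦9, 10↦10]  zeros at y ∈ {0}
  x = 5: [0↦9, 1↦6, 2↦7, 3↦2, 4↦3, 5↦0, 6↦5, 7↦8, 8↦10, 9↦1, 10↦4]  zeros at y ∈ {5}
  x = 6: [0↦5, 1↦4, 2↦9, 3↦10, 4↦8, 5↦4, 6↦10, 7↦5, 8↦1, 9↦10, 10↦0]  zeros at y ∈ {10}
  x = 7: [0↦0, 1↦8, 2↦2, 3↦5, 4↦7, 5↦9, 6↦1, 7↦6, 8↦3, 9↦4, 10↦10]  zeros at y ∈ {0}
  x = 8: [0↦6, 1↦8, 2↦9, 3↦10, 4↦1, 5↦5, 6↦1, 7↦1, 8↦6, 9↦6, 10↦2]  zeros at y ∈ ∅
  x = 9: [0↦2, 1↦5, 2↦9, 3↦4, 4↦2, 5↦4, 6↦0, 7↦2, 8↦0, 9↦6, 10↦10]  zeros at y ∈ {6, 8}
  x = 10: [0↦0, 1↦0, 2↦3, 3↦10, 4↦0, 5↦7, 6↦10, 7↦10, 8↦8, 9↦5, 10↦2]  zeros at y ∈ {0, 1, 4}
Collecting zeros: affine points = {(2, 3), (3, 7), (3, 9), (4, 0), (5, 5), (6, 10), (7, 0), (9, 6), (9, 8), (10, 0), (10, 1), (10, 4)}.
Total count |C(F_11)_aff| = 12.
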